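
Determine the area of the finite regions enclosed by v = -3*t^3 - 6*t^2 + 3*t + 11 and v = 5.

37/4

Set the curves equal: -3*t^3 - 6*t^2 + 3*t + 11 = 5, so -3*t^3 - 6*t^2 + 3*t + 6 = 0, which factors as -3*(t - 1)*(t + 1)*(t + 2) = 0. The curves meet at t = -2, -1, 1.
On [-2, -1], v = 5 is on top; that piece has area ∫[-2,-1] (-(-3*t^3 - 6*t^2 + 3*t + 6)) dt = 5/4.
On [-1, 1], v = -3*t^3 - 6*t^2 + 3*t + 11 is on top; that piece has area ∫[-1,1] (-3*t^3 - 6*t^2 + 3*t + 6) dt = 8.
Total enclosed area = 5/4 + 8 = 37/4.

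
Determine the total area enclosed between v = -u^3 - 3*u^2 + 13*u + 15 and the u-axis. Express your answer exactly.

The curve meets the u-axis where -u^3 - 3*u^2 + 13*u + 15 = 0, i.e. -(u - 3)*(u + 1)*(u + 5) = 0, at u = -5, -1, 3.
On [-5, -1] the curve lies below the axis; ∫[-5,-1] (-u^3 - 3*u^2 + 13*u + 15) du = -64, giving area 64.
On [-1, 3] the curve lies above the axis; ∫[-1,3] (-u^3 - 3*u^2 + 13*u + 15) du = 64, giving area 64.
Total area = 64 + 64 = 128.

128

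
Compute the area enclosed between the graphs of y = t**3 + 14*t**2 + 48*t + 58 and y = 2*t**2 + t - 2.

Set the curves equal: t**3 + 14*t**2 + 48*t + 58 = 2*t**2 + t - 2, so t**3 + 12*t**2 + 47*t + 60 = 0, which factors as (t + 3)*(t + 4)*(t + 5) = 0. The curves meet at t = -5, -4, -3.
On [-5, -4], y = t**3 + 14*t**2 + 48*t + 58 is on top; that piece has area ∫[-5,-4] (t**3 + 12*t**2 + 47*t + 60) dt = 1/4.
On [-4, -3], y = 2*t**2 + t - 2 is on top; that piece has area ∫[-4,-3] (-(t**3 + 12*t**2 + 47*t + 60)) dt = 1/4.
Total enclosed area = 1/4 + 1/4 = 1/2.

1/2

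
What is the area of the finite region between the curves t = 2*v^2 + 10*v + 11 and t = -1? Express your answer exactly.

1/3

Both boundary curves give t as a function of v, so integrate with respect to v. Setting them equal: 2*v^2 + 10*v + 12 = 0, i.e. 2*(v + 2)*(v + 3) = 0, so they meet at v = -3, -2.
For v in [-3, -2], t = 2*v^2 + 10*v + 11 is on the left; area = ∫[-3,-2] (-(2*v^2 + 10*v + 12)) dv = 1/3.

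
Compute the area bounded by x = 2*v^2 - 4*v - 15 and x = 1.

Both boundary curves give x as a function of v, so integrate with respect to v. Setting them equal: 2*v^2 - 4*v - 16 = 0, i.e. 2*(v - 4)*(v + 2) = 0, so they meet at v = -2, 4.
For v in [-2, 4], x = 2*v^2 - 4*v - 15 is on the left; area = ∫[-2,4] (-(2*v^2 - 4*v - 16)) dv = 72.

72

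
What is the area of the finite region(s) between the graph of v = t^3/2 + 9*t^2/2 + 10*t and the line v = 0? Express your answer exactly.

131/8

The curve meets the t-axis where t^3/2 + 9*t^2/2 + 10*t = 0, i.e. t*(t + 4)*(t + 5)/2 = 0, at t = -5, -4, 0.
On [-5, -4] the curve lies above the axis; ∫[-5,-4] (t^3/2 + 9*t^2/2 + 10*t) dt = 3/8, giving area 3/8.
On [-4, 0] the curve lies below the axis; ∫[-4,0] (t^3/2 + 9*t^2/2 + 10*t) dt = -16, giving area 16.
Total area = 3/8 + 16 = 131/8.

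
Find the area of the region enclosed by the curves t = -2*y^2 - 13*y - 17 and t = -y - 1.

Both boundary curves give t as a function of y, so integrate with respect to y. Setting them equal: -2*y^2 - 12*y - 16 = 0, i.e. -2*(y + 2)*(y + 4) = 0, so they meet at y = -4, -2.
For y in [-4, -2], t = -2*y^2 - 13*y - 17 is on the right; area = ∫[-4,-2] (-2*y^2 - 12*y - 16) dy = 8/3.

8/3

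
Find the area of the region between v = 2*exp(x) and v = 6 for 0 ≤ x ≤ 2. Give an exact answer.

-22 + 12*log(3) + 2*exp(2)

The difference (2*exp(x)) - (6) = 2*exp(x) - 6 changes sign at x = log(3) inside [0, 2], so split the integral there.
∫[0,log(3)] (2*exp(x) - 6) dx = 4 - log(729); the area of that piece is -4 + log(729).
∫[log(3),2] (2*exp(x) - 6) dx = -18 + 6*log(3) + 2*exp(2).
Total area = (-4 + log(729)) + (-18 + 6*log(3) + 2*exp(2)) = -22 + 12*log(3) + 2*exp(2).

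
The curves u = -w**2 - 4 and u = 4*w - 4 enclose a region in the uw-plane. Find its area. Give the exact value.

Both boundary curves give u as a function of w, so integrate with respect to w. Setting them equal: -w**2 - 4*w = 0, i.e. -w*(w + 4) = 0, so they meet at w = -4, 0.
For w in [-4, 0], u = -w**2 - 4 is on the right; area = ∫[-4,0] (-w**2 - 4*w) dw = 32/3.

32/3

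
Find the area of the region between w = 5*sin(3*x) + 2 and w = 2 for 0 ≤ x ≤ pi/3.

On [0, pi/3], (5*sin(3*x) + 2) - (2) = 5*sin(3*x) is ≥ 0 throughout, so the area is a single integral of |5*sin(3*x)|.
∫[0,pi/3] (5*sin(3*x)) dx = 10/3.

10/3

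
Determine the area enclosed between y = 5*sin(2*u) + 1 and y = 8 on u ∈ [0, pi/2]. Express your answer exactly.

On [0, pi/2], (5*sin(2*u) + 1) - (8) = 5*sin(2*u) - 7 is ≤ 0 throughout, so the area is a single integral of |5*sin(2*u) - 7|.
∫[0,pi/2] (5*sin(2*u) - 7) du = 5 - 7*pi/2; the area of that piece is -5 + 7*pi/2.

-5 + 7*pi/2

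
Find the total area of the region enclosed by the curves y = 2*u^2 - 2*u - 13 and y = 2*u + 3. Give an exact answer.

72

Set the curves equal: 2*u^2 - 2*u - 13 = 2*u + 3, so 2*u^2 - 4*u - 16 = 0, which factors as 2*(u - 4)*(u + 2) = 0. The curves meet at u = -2, 4.
On [-2, 4], y = 2*u + 3 is on top; that piece has area ∫[-2,4] (-(2*u^2 - 4*u - 16)) du = 72.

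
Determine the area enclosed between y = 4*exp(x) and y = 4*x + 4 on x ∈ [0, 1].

-10 + 4*exp(1)

On [0, 1], (4*exp(x)) - (4*x + 4) = -4*x + 4*exp(x) - 4 is ≥ 0 throughout, so the area is a single integral of |-4*x + 4*exp(x) - 4|.
∫[0,1] (-4*x + 4*exp(x) - 4) dx = -10 + 4*exp(1).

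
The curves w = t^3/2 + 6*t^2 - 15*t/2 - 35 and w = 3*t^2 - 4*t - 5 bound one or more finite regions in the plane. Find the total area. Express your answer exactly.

Set the curves equal: t^3/2 + 6*t^2 - 15*t/2 - 35 = 3*t^2 - 4*t - 5, so t^3/2 + 3*t^2 - 7*t/2 - 30 = 0, which factors as (t - 3)*(t + 4)*(t + 5)/2 = 0. The curves meet at t = -5, -4, 3.
On [-5, -4], w = t^3/2 + 6*t^2 - 15*t/2 - 35 is on top; that piece has area ∫[-5,-4] (t^3/2 + 3*t^2 - 7*t/2 - 30) dt = 5/8.
On [-4, 3], w = 3*t^2 - 4*t - 5 is on top; that piece has area ∫[-4,3] (-(t^3/2 + 3*t^2 - 7*t/2 - 30)) dt = 1029/8.
Total enclosed area = 5/8 + 1029/8 = 517/4.

517/4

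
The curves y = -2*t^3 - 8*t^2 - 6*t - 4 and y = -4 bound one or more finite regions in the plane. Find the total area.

Set the curves equal: -2*t^3 - 8*t^2 - 6*t - 4 = -4, so -2*t^3 - 8*t^2 - 6*t = 0, which factors as -2*t*(t + 1)*(t + 3) = 0. The curves meet at t = -3, -1, 0.
On [-3, -1], y = -4 is on top; that piece has area ∫[-3,-1] (-(-2*t^3 - 8*t^2 - 6*t)) dt = 16/3.
On [-1, 0], y = -2*t^3 - 8*t^2 - 6*t - 4 is on top; that piece has area ∫[-1,0] (-2*t^3 - 8*t^2 - 6*t) dt = 5/6.
Total enclosed area = 16/3 + 5/6 = 37/6.

37/6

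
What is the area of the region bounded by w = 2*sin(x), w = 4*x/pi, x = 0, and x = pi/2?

On [0, pi/2], (2*sin(x)) - (4*x/pi) = -4*x/pi + 2*sin(x) is ≥ 0 throughout, so the area is a single integral of |-4*x/pi + 2*sin(x)|.
∫[0,pi/2] (-4*x/pi + 2*sin(x)) dx = 2 - pi/2.

2 - pi/2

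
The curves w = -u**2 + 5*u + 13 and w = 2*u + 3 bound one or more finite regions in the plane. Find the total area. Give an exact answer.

Set the curves equal: -u**2 + 5*u + 13 = 2*u + 3, so -u**2 + 3*u + 10 = 0, which factors as -(u - 5)*(u + 2) = 0. The curves meet at u = -2, 5.
On [-2, 5], w = -u**2 + 5*u + 13 is on top; that piece has area ∫[-2,5] (-u**2 + 3*u + 10) du = 343/6.

343/6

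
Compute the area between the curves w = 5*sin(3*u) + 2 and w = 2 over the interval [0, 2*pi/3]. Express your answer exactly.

20/3

The difference (5*sin(3*u) + 2) - (2) = 5*sin(3*u) changes sign at u = pi/3 inside [0, 2*pi/3], so split the integral there.
∫[0,pi/3] (5*sin(3*u)) du = 10/3.
∫[pi/3,2*pi/3] (5*sin(3*u)) du = -10/3; the area of that piece is 10/3.
Total area = 10/3 + 10/3 = 20/3.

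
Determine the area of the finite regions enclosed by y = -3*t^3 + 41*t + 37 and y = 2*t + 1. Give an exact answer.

Set the curves equal: -3*t^3 + 41*t + 37 = 2*t + 1, so -3*t^3 + 39*t + 36 = 0, which factors as -3*(t - 4)*(t + 1)*(t + 3) = 0. The curves meet at t = -3, -1, 4.
On [-3, -1], y = 2*t + 1 is on top; that piece has area ∫[-3,-1] (-(-3*t^3 + 39*t + 36)) dt = 24.
On [-1, 4], y = -3*t^3 + 41*t + 37 is on top; that piece has area ∫[-1,4] (-3*t^3 + 39*t + 36) dt = 1125/4.
Total enclosed area = 24 + 1125/4 = 1221/4.

1221/4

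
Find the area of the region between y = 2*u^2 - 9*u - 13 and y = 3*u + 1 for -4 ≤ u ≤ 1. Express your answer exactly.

The difference (2*u^2 - 9*u - 13) - (3*u + 1) = 2*u^2 - 12*u - 14 changes sign at u = -1 inside [-4, 1], so split the integral there.
∫[-4,-1] (2*u^2 - 12*u - 14) du = 90.
∫[-1,1] (2*u^2 - 12*u - 14) du = -80/3; the area of that piece is 80/3.
Total area = 90 + 80/3 = 350/3.

350/3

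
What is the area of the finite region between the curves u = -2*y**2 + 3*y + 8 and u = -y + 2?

64/3

Both boundary curves give u as a function of y, so integrate with respect to y. Setting them equal: -2*y**2 + 4*y + 6 = 0, i.e. -2*(y - 3)*(y + 1) = 0, so they meet at y = -1, 3.
For y in [-1, 3], u = -2*y**2 + 3*y + 8 is on the right; area = ∫[-1,3] (-2*y**2 + 4*y + 6) dy = 64/3.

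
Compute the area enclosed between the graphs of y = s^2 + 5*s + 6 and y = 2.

9/2

Set the curves equal: s^2 + 5*s + 6 = 2, so s^2 + 5*s + 4 = 0, which factors as (s + 1)*(s + 4) = 0. The curves meet at s = -4, -1.
On [-4, -1], y = 2 is on top; that piece has area ∫[-4,-1] (-(s^2 + 5*s + 4)) ds = 9/2.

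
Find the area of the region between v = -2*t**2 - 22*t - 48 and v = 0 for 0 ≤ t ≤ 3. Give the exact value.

On [0, 3], (-2*t**2 - 22*t - 48) - (0) = -2*t**2 - 22*t - 48 is ≤ 0 throughout, so the area is a single integral of |-2*t**2 - 22*t - 48|.
∫[0,3] (-2*t**2 - 22*t - 48) dt = -261; the area of that piece is 261.

261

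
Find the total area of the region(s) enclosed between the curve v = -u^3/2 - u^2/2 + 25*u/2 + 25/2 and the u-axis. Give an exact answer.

506/3

The curve meets the u-axis where -u^3/2 - u^2/2 + 25*u/2 + 25/2 = 0, i.e. -(u - 5)*(u + 1)*(u + 5)/2 = 0, at u = -5, -1, 5.
On [-5, -1] the curve lies below the axis; ∫[-5,-1] (-u^3/2 - u^2/2 + 25*u/2 + 25/2) du = -128/3, giving area 128/3.
On [-1, 5] the curve lies above the axis; ∫[-1,5] (-u^3/2 - u^2/2 + 25*u/2 + 25/2) du = 126, giving area 126.
Total area = 128/3 + 126 = 506/3.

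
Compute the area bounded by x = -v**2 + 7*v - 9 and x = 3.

1/6

Both boundary curves give x as a function of v, so integrate with respect to v. Setting them equal: -v**2 + 7*v - 12 = 0, i.e. -(v - 4)*(v - 3) = 0, so they meet at v = 3, 4.
For v in [3, 4], x = -v**2 + 7*v - 9 is on the right; area = ∫[3,4] (-v**2 + 7*v - 12) dv = 1/6.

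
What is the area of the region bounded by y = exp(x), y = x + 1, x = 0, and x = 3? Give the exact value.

-17/2 + exp(3)

On [0, 3], (exp(x)) - (x + 1) = -x + exp(x) - 1 is ≥ 0 throughout, so the area is a single integral of |-x + exp(x) - 1|.
∫[0,3] (-x + exp(x) - 1) dx = -17/2 + exp(3).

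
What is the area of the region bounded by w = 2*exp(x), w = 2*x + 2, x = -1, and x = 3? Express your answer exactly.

On [-1, 3], (2*exp(x)) - (2*x + 2) = -2*x + 2*exp(x) - 2 is ≥ 0 throughout, so the area is a single integral of |-2*x + 2*exp(x) - 2|.
∫[-1,3] (-2*x + 2*exp(x) - 2) dx = -16 - 2*exp(-1) + 2*exp(3).

-16 - 2*exp(-1) + 2*exp(3)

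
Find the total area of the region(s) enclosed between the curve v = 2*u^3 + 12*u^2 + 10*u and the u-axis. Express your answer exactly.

The curve meets the u-axis where 2*u^3 + 12*u^2 + 10*u = 0, i.e. 2*u*(u + 1)*(u + 5) = 0, at u = -5, -1, 0.
On [-5, -1] the curve lies above the axis; ∫[-5,-1] (2*u^3 + 12*u^2 + 10*u) du = 64, giving area 64.
On [-1, 0] the curve lies below the axis; ∫[-1,0] (2*u^3 + 12*u^2 + 10*u) du = -3/2, giving area 3/2.
Total area = 64 + 3/2 = 131/2.

131/2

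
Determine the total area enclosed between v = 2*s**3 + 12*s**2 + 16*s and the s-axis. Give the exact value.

16

The curve meets the s-axis where 2*s**3 + 12*s**2 + 16*s = 0, i.e. 2*s*(s + 2)*(s + 4) = 0, at s = -4, -2, 0.
On [-4, -2] the curve lies above the axis; ∫[-4,-2] (2*s**3 + 12*s**2 + 16*s) ds = 8, giving area 8.
On [-2, 0] the curve lies below the axis; ∫[-2,0] (2*s**3 + 12*s**2 + 16*s) ds = -8, giving area 8.
Total area = 8 + 8 = 16.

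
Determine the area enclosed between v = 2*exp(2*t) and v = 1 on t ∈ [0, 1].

-2 + exp(2)

On [0, 1], (2*exp(2*t)) - (1) = 2*exp(2*t) - 1 is ≥ 0 throughout, so the area is a single integral of |2*exp(2*t) - 1|.
∫[0,1] (2*exp(2*t) - 1) dt = -2 + exp(2).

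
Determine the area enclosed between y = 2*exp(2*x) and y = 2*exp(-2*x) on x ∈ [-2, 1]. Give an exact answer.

The difference (2*exp(2*x)) - (2*exp(-2*x)) = 2*exp(2*x) - 2*exp(-2*x) changes sign at x = 0 inside [-2, 1], so split the integral there.
∫[-2,0] (2*exp(2*x) - 2*exp(-2*x)) dx = -exp(4) - exp(-4) + 2; the area of that piece is -2 + exp(-4) + exp(4).
∫[0,1] (2*exp(2*x) - 2*exp(-2*x)) dx = -2 + exp(-2) + exp(2).
Total area = (-2 + exp(-4) + exp(4)) + (-2 + exp(-2) + exp(2)) = -4 + exp(-4) + exp(-2) + exp(2) + exp(4).

-4 + exp(-4) + exp(-2) + exp(2) + exp(4)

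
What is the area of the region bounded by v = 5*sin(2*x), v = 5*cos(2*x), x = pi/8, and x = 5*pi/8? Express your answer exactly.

5*sqrt(2)

On [pi/8, 5*pi/8], (5*sin(2*x)) - (5*cos(2*x)) = 5*sin(2*x) - 5*cos(2*x) is ≥ 0 throughout, so the area is a single integral of |5*sin(2*x) - 5*cos(2*x)|.
∫[pi/8,5*pi/8] (5*sin(2*x) - 5*cos(2*x)) dx = 5*sqrt(2).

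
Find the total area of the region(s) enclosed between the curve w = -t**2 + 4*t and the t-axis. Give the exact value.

32/3

The curve meets the t-axis where -t**2 + 4*t = 0, i.e. -t*(t - 4) = 0, at t = 0, 4.
On [0, 4] the curve lies above the axis; ∫[0,4] (-t**2 + 4*t) dt = 32/3, giving area 32/3.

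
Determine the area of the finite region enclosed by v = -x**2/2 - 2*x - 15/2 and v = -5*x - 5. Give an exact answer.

Set the curves equal: -x**2/2 - 2*x - 15/2 = -5*x - 5, so -x**2/2 + 3*x - 5/2 = 0, which factors as -(x - 5)*(x - 1)/2 = 0. The curves meet at x = 1, 5.
On [1, 5], v = -x**2/2 - 2*x - 15/2 is on top; that piece has area ∫[1,5] (-x**2/2 + 3*x - 5/2) dx = 16/3.

16/3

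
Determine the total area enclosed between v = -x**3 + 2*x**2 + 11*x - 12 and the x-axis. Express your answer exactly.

937/12

The curve meets the x-axis where -x**3 + 2*x**2 + 11*x - 12 = 0, i.e. -(x - 4)*(x - 1)*(x + 3) = 0, at x = -3, 1, 4.
On [-3, 1] the curve lies below the axis; ∫[-3,1] (-x**3 + 2*x**2 + 11*x - 12) dx = -160/3, giving area 160/3.
On [1, 4] the curve lies above the axis; ∫[1,4] (-x**3 + 2*x**2 + 11*x - 12) dx = 99/4, giving area 99/4.
Total area = 160/3 + 99/4 = 937/12.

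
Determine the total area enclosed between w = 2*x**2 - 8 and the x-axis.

64/3

The curve meets the x-axis where 2*x**2 - 8 = 0, i.e. 2*(x - 2)*(x + 2) = 0, at x = -2, 2.
On [-2, 2] the curve lies below the axis; ∫[-2,2] (2*x**2 - 8) dx = -64/3, giving area 64/3.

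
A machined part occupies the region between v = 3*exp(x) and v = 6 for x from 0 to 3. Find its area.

The difference (3*exp(x)) - (6) = 3*exp(x) - 6 changes sign at x = log(2) inside [0, 3], so split the integral there.
∫[0,log(2)] (3*exp(x) - 6) dx = 3 - log(64); the area of that piece is -3 + log(64).
∫[log(2),3] (3*exp(x) - 6) dx = -24 + 6*log(2) + 3*exp(3).
Total area = (-3 + log(64)) + (-24 + 6*log(2) + 3*exp(3)) = -27 + 12*log(2) + 3*exp(3).

-27 + 12*log(2) + 3*exp(3)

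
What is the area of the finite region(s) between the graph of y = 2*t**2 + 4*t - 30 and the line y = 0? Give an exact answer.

512/3

The curve meets the t-axis where 2*t**2 + 4*t - 30 = 0, i.e. 2*(t - 3)*(t + 5) = 0, at t = -5, 3.
On [-5, 3] the curve lies below the axis; ∫[-5,3] (2*t**2 + 4*t - 30) dt = -512/3, giving area 512/3.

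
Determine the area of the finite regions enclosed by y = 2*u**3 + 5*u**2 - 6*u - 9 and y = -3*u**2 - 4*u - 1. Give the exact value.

Set the curves equal: 2*u**3 + 5*u**2 - 6*u - 9 = -3*u**2 - 4*u - 1, so 2*u**3 + 8*u**2 - 2*u - 8 = 0, which factors as 2*(u - 1)*(u + 1)*(u + 4) = 0. The curves meet at u = -4, -1, 1.
On [-4, -1], y = 2*u**3 + 5*u**2 - 6*u - 9 is on top; that piece has area ∫[-4,-1] (2*u**3 + 8*u**2 - 2*u - 8) du = 63/2.
On [-1, 1], y = -3*u**2 - 4*u - 1 is on top; that piece has area ∫[-1,1] (-(2*u**3 + 8*u**2 - 2*u - 8)) du = 32/3.
Total enclosed area = 63/2 + 32/3 = 253/6.

253/6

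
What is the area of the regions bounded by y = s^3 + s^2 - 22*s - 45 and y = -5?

3901/12

Set the curves equal: s^3 + s^2 - 22*s - 45 = -5, so s^3 + s^2 - 22*s - 40 = 0, which factors as (s - 5)*(s + 2)*(s + 4) = 0. The curves meet at s = -4, -2, 5.
On [-4, -2], y = s^3 + s^2 - 22*s - 45 is on top; that piece has area ∫[-4,-2] (s^3 + s^2 - 22*s - 40) ds = 32/3.
On [-2, 5], y = -5 is on top; that piece has area ∫[-2,5] (-(s^3 + s^2 - 22*s - 40)) ds = 3773/12.
Total enclosed area = 32/3 + 3773/12 = 3901/12.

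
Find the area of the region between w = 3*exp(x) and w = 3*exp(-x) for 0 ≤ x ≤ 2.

On [0, 2], (3*exp(x)) - (3*exp(-x)) = 3*exp(x) - 3*exp(-x) is ≥ 0 throughout, so the area is a single integral of |3*exp(x) - 3*exp(-x)|.
∫[0,2] (3*exp(x) - 3*exp(-x)) dx = -6 + 3*exp(-2) + 3*exp(2).

-6 + 3*exp(-2) + 3*exp(2)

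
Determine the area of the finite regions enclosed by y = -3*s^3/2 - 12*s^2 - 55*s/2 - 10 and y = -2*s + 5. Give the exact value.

71/4

Set the curves equal: -3*s^3/2 - 12*s^2 - 55*s/2 - 10 = -2*s + 5, so -3*s^3/2 - 12*s^2 - 51*s/2 - 15 = 0, which factors as -3*(s + 1)*(s + 2)*(s + 5)/2 = 0. The curves meet at s = -5, -2, -1.
On [-5, -2], y = -2*s + 5 is on top; that piece has area ∫[-5,-2] (-(-3*s^3/2 - 12*s^2 - 51*s/2 - 15)) ds = 135/8.
On [-2, -1], y = -3*s^3/2 - 12*s^2 - 55*s/2 - 10 is on top; that piece has area ∫[-2,-1] (-3*s^3/2 - 12*s^2 - 51*s/2 - 15) ds = 7/8.
Total enclosed area = 135/8 + 7/8 = 71/4.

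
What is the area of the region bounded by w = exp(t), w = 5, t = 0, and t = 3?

The difference (exp(t)) - (5) = exp(t) - 5 changes sign at t = log(5) inside [0, 3], so split the integral there.
∫[0,log(5)] (exp(t) - 5) dt = 4 - log(3125); the area of that piece is -4 + log(3125).
∫[log(5),3] (exp(t) - 5) dt = -20 + 5*log(5) + exp(3).
Total area = (-4 + log(3125)) + (-20 + 5*log(5) + exp(3)) = -24 + 10*log(5) + exp(3).

-24 + 10*log(5) + exp(3)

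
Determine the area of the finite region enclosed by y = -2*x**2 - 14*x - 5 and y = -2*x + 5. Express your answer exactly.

64/3

Set the curves equal: -2*x**2 - 14*x - 5 = -2*x + 5, so -2*x**2 - 12*x - 10 = 0, which factors as -2*(x + 1)*(x + 5) = 0. The curves meet at x = -5, -1.
On [-5, -1], y = -2*x**2 - 14*x - 5 is on top; that piece has area ∫[-5,-1] (-2*x**2 - 12*x - 10) dx = 64/3.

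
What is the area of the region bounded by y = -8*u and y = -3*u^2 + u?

Set the curves equal: -8*u = -3*u^2 + u, so 3*u^2 - 9*u = 0, which factors as 3*u*(u - 3) = 0. The curves meet at u = 0, 3.
On [0, 3], y = -3*u^2 + u is on top; that piece has area ∫[0,3] (-(3*u^2 - 9*u)) du = 27/2.

27/2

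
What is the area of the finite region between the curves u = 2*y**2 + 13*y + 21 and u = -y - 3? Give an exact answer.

1/3

Both boundary curves give u as a function of y, so integrate with respect to y. Setting them equal: 2*y**2 + 14*y + 24 = 0, i.e. 2*(y + 3)*(y + 4) = 0, so they meet at y = -4, -3.
For y in [-4, -3], u = 2*y**2 + 13*y + 21 is on the left; area = ∫[-4,-3] (-(2*y**2 + 14*y + 24)) dy = 1/3.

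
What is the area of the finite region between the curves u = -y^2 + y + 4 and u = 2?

9/2

Both boundary curves give u as a function of y, so integrate with respect to y. Setting them equal: -y^2 + y + 2 = 0, i.e. -(y - 2)*(y + 1) = 0, so they meet at y = -1, 2.
For y in [-1, 2], u = -y^2 + y + 4 is on the right; area = ∫[-1,2] (-y^2 + y + 2) dy = 9/2.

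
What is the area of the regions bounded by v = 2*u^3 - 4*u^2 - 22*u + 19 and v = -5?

Set the curves equal: 2*u^3 - 4*u^2 - 22*u + 19 = -5, so 2*u^3 - 4*u^2 - 22*u + 24 = 0, which factors as 2*(u - 4)*(u - 1)*(u + 3) = 0. The curves meet at u = -3, 1, 4.
On [-3, 1], v = 2*u^3 - 4*u^2 - 22*u + 19 is on top; that piece has area ∫[-3,1] (2*u^3 - 4*u^2 - 22*u + 24) du = 320/3.
On [1, 4], v = -5 is on top; that piece has area ∫[1,4] (-(2*u^3 - 4*u^2 - 22*u + 24)) du = 99/2.
Total enclosed area = 320/3 + 99/2 = 937/6.

937/6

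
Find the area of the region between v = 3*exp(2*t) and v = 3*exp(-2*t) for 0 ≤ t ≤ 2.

On [0, 2], (3*exp(2*t)) - (3*exp(-2*t)) = 3*exp(2*t) - 3*exp(-2*t) is ≥ 0 throughout, so the area is a single integral of |3*exp(2*t) - 3*exp(-2*t)|.
∫[0,2] (3*exp(2*t) - 3*exp(-2*t)) dt = -3 + 3*exp(-4)/2 + 3*exp(4)/2.

-3 + 3*exp(-4)/2 + 3*exp(4)/2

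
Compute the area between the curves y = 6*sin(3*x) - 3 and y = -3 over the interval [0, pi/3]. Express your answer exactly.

4

On [0, pi/3], (6*sin(3*x) - 3) - (-3) = 6*sin(3*x) is ≥ 0 throughout, so the area is a single integral of |6*sin(3*x)|.
∫[0,pi/3] (6*sin(3*x)) dx = 4.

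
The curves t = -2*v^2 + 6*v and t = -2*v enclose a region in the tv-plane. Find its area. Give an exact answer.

Both boundary curves give t as a function of v, so integrate with respect to v. Setting them equal: -2*v^2 + 8*v = 0, i.e. -2*v*(v - 4) = 0, so they meet at v = 0, 4.
For v in [0, 4], t = -2*v^2 + 6*v is on the right; area = ∫[0,4] (-2*v^2 + 8*v) dv = 64/3.

64/3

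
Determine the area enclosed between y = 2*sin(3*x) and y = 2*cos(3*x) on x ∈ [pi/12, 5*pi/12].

On [pi/12, 5*pi/12], (2*sin(3*x)) - (2*cos(3*x)) = 2*sin(3*x) - 2*cos(3*x) is ≥ 0 throughout, so the area is a single integral of |2*sin(3*x) - 2*cos(3*x)|.
∫[pi/12,5*pi/12] (2*sin(3*x) - 2*cos(3*x)) dx = 4*sqrt(2)/3.

4*sqrt(2)/3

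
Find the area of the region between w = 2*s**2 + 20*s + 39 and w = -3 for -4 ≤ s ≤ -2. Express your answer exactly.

The difference (2*s**2 + 20*s + 39) - (-3) = 2*s**2 + 20*s + 42 changes sign at s = -3 inside [-4, -2], so split the integral there.
∫[-4,-3] (2*s**2 + 20*s + 42) ds = -10/3; the area of that piece is 10/3.
∫[-3,-2] (2*s**2 + 20*s + 42) ds = 14/3.
Total area = 10/3 + 14/3 = 8.

8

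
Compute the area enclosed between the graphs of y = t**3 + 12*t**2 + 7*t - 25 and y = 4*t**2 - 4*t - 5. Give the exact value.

Set the curves equal: t**3 + 12*t**2 + 7*t - 25 = 4*t**2 - 4*t - 5, so t**3 + 8*t**2 + 11*t - 20 = 0, which factors as (t - 1)*(t + 4)*(t + 5) = 0. The curves meet at t = -5, -4, 1.
On [-5, -4], y = t**3 + 12*t**2 + 7*t - 25 is on top; that piece has area ∫[-5,-4] (t**3 + 8*t**2 + 11*t - 20) dt = 11/12.
On [-4, 1], y = 4*t**2 - 4*t - 5 is on top; that piece has area ∫[-4,1] (-(t**3 + 8*t**2 + 11*t - 20)) dt = 875/12.
Total enclosed area = 11/12 + 875/12 = 443/6.

443/6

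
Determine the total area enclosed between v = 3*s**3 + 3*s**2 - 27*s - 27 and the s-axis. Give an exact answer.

148

The curve meets the s-axis where 3*s**3 + 3*s**2 - 27*s - 27 = 0, i.e. 3*(s - 3)*(s + 1)*(s + 3) = 0, at s = -3, -1, 3.
On [-3, -1] the curve lies above the axis; ∫[-3,-1] (3*s**3 + 3*s**2 - 27*s - 27) ds = 20, giving area 20.
On [-1, 3] the curve lies below the axis; ∫[-1,3] (3*s**3 + 3*s**2 - 27*s - 27) ds = -128, giving area 128.
Total area = 20 + 128 = 148.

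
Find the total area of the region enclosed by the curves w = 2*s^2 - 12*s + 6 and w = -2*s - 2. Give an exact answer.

9

Set the curves equal: 2*s^2 - 12*s + 6 = -2*s - 2, so 2*s^2 - 10*s + 8 = 0, which factors as 2*(s - 4)*(s - 1) = 0. The curves meet at s = 1, 4.
On [1, 4], w = -2*s - 2 is on top; that piece has area ∫[1,4] (-(2*s^2 - 10*s + 8)) ds = 9.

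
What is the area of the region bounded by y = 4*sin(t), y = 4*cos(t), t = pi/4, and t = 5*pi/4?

8*sqrt(2)

On [pi/4, 5*pi/4], (4*sin(t)) - (4*cos(t)) = 4*sin(t) - 4*cos(t) is ≥ 0 throughout, so the area is a single integral of |4*sin(t) - 4*cos(t)|.
∫[pi/4,5*pi/4] (4*sin(t) - 4*cos(t)) dt = 8*sqrt(2).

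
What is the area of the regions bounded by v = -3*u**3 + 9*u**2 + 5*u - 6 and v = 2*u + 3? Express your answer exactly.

24

Set the curves equal: -3*u**3 + 9*u**2 + 5*u - 6 = 2*u + 3, so -3*u**3 + 9*u**2 + 3*u - 9 = 0, which factors as -3*(u - 3)*(u - 1)*(u + 1) = 0. The curves meet at u = -1, 1, 3.
On [-1, 1], v = 2*u + 3 is on top; that piece has area ∫[-1,1] (-(-3*u**3 + 9*u**2 + 3*u - 9)) du = 12.
On [1, 3], v = -3*u**3 + 9*u**2 + 5*u - 6 is on top; that piece has area ∫[1,3] (-3*u**3 + 9*u**2 + 3*u - 9) du = 12.
Total enclosed area = 12 + 12 = 24.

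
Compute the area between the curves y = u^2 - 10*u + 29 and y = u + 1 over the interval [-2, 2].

On [-2, 2], (u^2 - 10*u + 29) - (u + 1) = u^2 - 11*u + 28 is ≥ 0 throughout, so the area is a single integral of |u^2 - 11*u + 28|.
∫[-2,2] (u^2 - 11*u + 28) du = 352/3.

352/3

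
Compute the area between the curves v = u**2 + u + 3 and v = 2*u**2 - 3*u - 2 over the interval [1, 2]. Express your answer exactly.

On [1, 2], (u**2 + u + 3) - (2*u**2 - 3*u - 2) = -u**2 + 4*u + 5 is ≥ 0 throughout, so the area is a single integral of |-u**2 + 4*u + 5|.
∫[1,2] (-u**2 + 4*u + 5) du = 26/3.

26/3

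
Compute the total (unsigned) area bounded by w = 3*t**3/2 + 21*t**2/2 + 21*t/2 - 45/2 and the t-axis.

The curve meets the t-axis where 3*t**3/2 + 21*t**2/2 + 21*t/2 - 45/2 = 0, i.e. 3*(t - 1)*(t + 3)*(t + 5)/2 = 0, at t = -5, -3, 1.
On [-5, -3] the curve lies above the axis; ∫[-5,-3] (3*t**3/2 + 21*t**2/2 + 21*t/2 - 45/2) dt = 10, giving area 10.
On [-3, 1] the curve lies below the axis; ∫[-3,1] (3*t**3/2 + 21*t**2/2 + 21*t/2 - 45/2) dt = -64, giving area 64.
Total area = 10 + 64 = 74.

74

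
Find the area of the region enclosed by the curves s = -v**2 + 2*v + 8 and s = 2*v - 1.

36

Both boundary curves give s as a function of v, so integrate with respect to v. Setting them equal: -v**2 + 9 = 0, i.e. -(v - 3)*(v + 3) = 0, so they meet at v = -3, 3.
For v in [-3, 3], s = -v**2 + 2*v + 8 is on the right; area = ∫[-3,3] (-v**2 + 9) dv = 36.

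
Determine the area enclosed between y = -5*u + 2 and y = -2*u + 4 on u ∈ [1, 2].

13/2

On [1, 2], (-5*u + 2) - (-2*u + 4) = -3*u - 2 is ≤ 0 throughout, so the area is a single integral of |-3*u - 2|.
∫[1,2] (-3*u - 2) du = -13/2; the area of that piece is 13/2.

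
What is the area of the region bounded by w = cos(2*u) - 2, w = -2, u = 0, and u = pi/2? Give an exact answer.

The difference (cos(2*u) - 2) - (-2) = cos(2*u) changes sign at u = pi/4 inside [0, pi/2], so split the integral there.
∫[0,pi/4] (cos(2*u)) du = 1/2.
∫[pi/4,pi/2] (cos(2*u)) du = -1/2; the area of that piece is 1/2.
Total area = 1/2 + 1/2 = 1.

1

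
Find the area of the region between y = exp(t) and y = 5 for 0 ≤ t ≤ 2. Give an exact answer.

-19 + exp(2) + 10*log(5)

The difference (exp(t)) - (5) = exp(t) - 5 changes sign at t = log(5) inside [0, 2], so split the integral there.
∫[0,log(5)] (exp(t) - 5) dt = 4 - log(3125); the area of that piece is -4 + log(3125).
∫[log(5),2] (exp(t) - 5) dt = -15 + exp(2) + 5*log(5).
Total area = (-4 + log(3125)) + (-15 + exp(2) + 5*log(5)) = -19 + exp(2) + 10*log(5).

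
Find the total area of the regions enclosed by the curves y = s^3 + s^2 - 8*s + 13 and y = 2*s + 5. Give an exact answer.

443/6

Set the curves equal: s^3 + s^2 - 8*s + 13 = 2*s + 5, so s^3 + s^2 - 10*s + 8 = 0, which factors as (s - 2)*(s - 1)*(s + 4) = 0. The curves meet at s = -4, 1, 2.
On [-4, 1], y = s^3 + s^2 - 8*s + 13 is on top; that piece has area ∫[-4,1] (s^3 + s^2 - 10*s + 8) ds = 875/12.
On [1, 2], y = 2*s + 5 is on top; that piece has area ∫[1,2] (-(s^3 + s^2 - 10*s + 8)) ds = 11/12.
Total enclosed area = 875/12 + 11/12 = 443/6.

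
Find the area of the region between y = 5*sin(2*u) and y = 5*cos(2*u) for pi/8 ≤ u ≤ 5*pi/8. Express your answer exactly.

On [pi/8, 5*pi/8], (5*sin(2*u)) - (5*cos(2*u)) = 5*sin(2*u) - 5*cos(2*u) is ≥ 0 throughout, so the area is a single integral of |5*sin(2*u) - 5*cos(2*u)|.
∫[pi/8,5*pi/8] (5*sin(2*u) - 5*cos(2*u)) du = 5*sqrt(2).

5*sqrt(2)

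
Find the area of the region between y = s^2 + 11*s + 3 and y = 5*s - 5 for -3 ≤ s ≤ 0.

22/3

The difference (s^2 + 11*s + 3) - (5*s - 5) = s^2 + 6*s + 8 changes sign at s = -2 inside [-3, 0], so split the integral there.
∫[-3,-2] (s^2 + 6*s + 8) ds = -2/3; the area of that piece is 2/3.
∫[-2,0] (s^2 + 6*s + 8) ds = 20/3.
Total area = 2/3 + 20/3 = 22/3.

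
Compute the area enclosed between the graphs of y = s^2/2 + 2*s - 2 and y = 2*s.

Set the curves equal: s^2/2 + 2*s - 2 = 2*s, so s^2/2 - 2 = 0, which factors as (s - 2)*(s + 2)/2 = 0. The curves meet at s = -2, 2.
On [-2, 2], y = 2*s is on top; that piece has area ∫[-2,2] (-(s^2/2 - 2)) ds = 16/3.

16/3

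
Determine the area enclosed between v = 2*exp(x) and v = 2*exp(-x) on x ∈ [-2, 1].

-8 + 2*exp(-2) + 2*exp(-1) + 2*exp(1) + 2*exp(2)

The difference (2*exp(x)) - (2*exp(-x)) = 2*exp(x) - 2*exp(-x) changes sign at x = 0 inside [-2, 1], so split the integral there.
∫[-2,0] (2*exp(x) - 2*exp(-x)) dx = -2*exp(2) - 2*exp(-2) + 4; the area of that piece is -4 + 2*exp(-2) + 2*exp(2).
∫[0,1] (2*exp(x) - 2*exp(-x)) dx = -4 + 2*exp(-1) + 2*exp(1).
Total area = (-4 + 2*exp(-2) + 2*exp(2)) + (-4 + 2*exp(-1) + 2*exp(1)) = -8 + 2*exp(-2) + 2*exp(-1) + 2*exp(1) + 2*exp(2).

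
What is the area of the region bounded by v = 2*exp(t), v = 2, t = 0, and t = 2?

-6 + 2*exp(2)

On [0, 2], (2*exp(t)) - (2) = 2*exp(t) - 2 is ≥ 0 throughout, so the area is a single integral of |2*exp(t) - 2|.
∫[0,2] (2*exp(t) - 2) dt = -6 + 2*exp(2).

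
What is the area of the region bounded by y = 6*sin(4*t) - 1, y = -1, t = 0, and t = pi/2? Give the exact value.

The difference (6*sin(4*t) - 1) - (-1) = 6*sin(4*t) changes sign at t = pi/4 inside [0, pi/2], so split the integral there.
∫[0,pi/4] (6*sin(4*t)) dt = 3.
∫[pi/4,pi/2] (6*sin(4*t)) dt = -3; the area of that piece is 3.
Total area = 3 + 3 = 6.

6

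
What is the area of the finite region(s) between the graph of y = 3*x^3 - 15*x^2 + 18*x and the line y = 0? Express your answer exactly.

The curve meets the x-axis where 3*x^3 - 15*x^2 + 18*x = 0, i.e. 3*x*(x - 3)*(x - 2) = 0, at x = 0, 2, 3.
On [0, 2] the curve lies above the axis; ∫[0,2] (3*x^3 - 15*x^2 + 18*x) dx = 8, giving area 8.
On [2, 3] the curve lies below the axis; ∫[2,3] (3*x^3 - 15*x^2 + 18*x) dx = -5/4, giving area 5/4.
Total area = 8 + 5/4 = 37/4.

37/4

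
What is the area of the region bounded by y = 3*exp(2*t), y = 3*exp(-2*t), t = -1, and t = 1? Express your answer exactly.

-6 + 3*exp(-2) + 3*exp(2)

The difference (3*exp(2*t)) - (3*exp(-2*t)) = 3*exp(2*t) - 3*exp(-2*t) changes sign at t = 0 inside [-1, 1], so split the integral there.
∫[-1,0] (3*exp(2*t) - 3*exp(-2*t)) dt = -3*exp(2)/2 - 3*exp(-2)/2 + 3; the area of that piece is -3 + 3*exp(-2)/2 + 3*exp(2)/2.
∫[0,1] (3*exp(2*t) - 3*exp(-2*t)) dt = -3 + 3*exp(-2)/2 + 3*exp(2)/2.
Total area = (-3 + 3*exp(-2)/2 + 3*exp(2)/2) + (-3 + 3*exp(-2)/2 + 3*exp(2)/2) = -6 + 3*exp(-2) + 3*exp(2).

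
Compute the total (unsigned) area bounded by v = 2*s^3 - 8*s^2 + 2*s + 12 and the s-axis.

71/3

The curve meets the s-axis where 2*s^3 - 8*s^2 + 2*s + 12 = 0, i.e. 2*(s - 3)*(s - 2)*(s + 1) = 0, at s = -1, 2, 3.
On [-1, 2] the curve lies above the axis; ∫[-1,2] (2*s^3 - 8*s^2 + 2*s + 12) ds = 45/2, giving area 45/2.
On [2, 3] the curve lies below the axis; ∫[2,3] (2*s^3 - 8*s^2 + 2*s + 12) ds = -7/6, giving area 7/6.
Total area = 45/2 + 7/6 = 71/3.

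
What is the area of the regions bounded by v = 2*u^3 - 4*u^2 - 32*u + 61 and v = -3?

Set the curves equal: 2*u^3 - 4*u^2 - 32*u + 61 = -3, so 2*u^3 - 4*u^2 - 32*u + 64 = 0, which factors as 2*(u - 4)*(u - 2)*(u + 4) = 0. The curves meet at u = -4, 2, 4.
On [-4, 2], v = 2*u^3 - 4*u^2 - 32*u + 61 is on top; that piece has area ∫[-4,2] (2*u^3 - 4*u^2 - 32*u + 64) du = 360.
On [2, 4], v = -3 is on top; that piece has area ∫[2,4] (-(2*u^3 - 4*u^2 - 32*u + 64)) du = 56/3.
Total enclosed area = 360 + 56/3 = 1136/3.

1136/3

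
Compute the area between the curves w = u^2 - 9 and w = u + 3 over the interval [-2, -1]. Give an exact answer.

On [-2, -1], (u^2 - 9) - (u + 3) = u^2 - u - 12 is ≤ 0 throughout, so the area is a single integral of |u^2 - u - 12|.
∫[-2,-1] (u^2 - u - 12) du = -49/6; the area of that piece is 49/6.

49/6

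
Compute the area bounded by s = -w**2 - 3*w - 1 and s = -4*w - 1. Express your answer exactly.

Both boundary curves give s as a function of w, so integrate with respect to w. Setting them equal: -w**2 + w = 0, i.e. -w*(w - 1) = 0, so they meet at w = 0, 1.
For w in [0, 1], s = -w**2 - 3*w - 1 is on the right; area = ∫[0,1] (-w**2 + w) dw = 1/6.

1/6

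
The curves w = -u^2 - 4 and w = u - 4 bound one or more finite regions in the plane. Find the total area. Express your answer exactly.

1/6

Set the curves equal: -u^2 - 4 = u - 4, so -u^2 - u = 0, which factors as -u*(u + 1) = 0. The curves meet at u = -1, 0.
On [-1, 0], w = -u^2 - 4 is on top; that piece has area ∫[-1,0] (-u^2 - u) du = 1/6.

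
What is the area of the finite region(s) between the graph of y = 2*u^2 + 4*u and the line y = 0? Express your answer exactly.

The curve meets the u-axis where 2*u^2 + 4*u = 0, i.e. 2*u*(u + 2) = 0, at u = -2, 0.
On [-2, 0] the curve lies below the axis; ∫[-2,0] (2*u^2 + 4*u) du = -8/3, giving area 8/3.

8/3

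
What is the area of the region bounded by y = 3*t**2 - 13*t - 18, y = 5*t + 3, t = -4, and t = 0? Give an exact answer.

146

The difference (3*t**2 - 13*t - 18) - (5*t + 3) = 3*t**2 - 18*t - 21 changes sign at t = -1 inside [-4, 0], so split the integral there.
∫[-4,-1] (3*t**2 - 18*t - 21) dt = 135.
∫[-1,0] (3*t**2 - 18*t - 21) dt = -11; the area of that piece is 11.
Total area = 135 + 11 = 146.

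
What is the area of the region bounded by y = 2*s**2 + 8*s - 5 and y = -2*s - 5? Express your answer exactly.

Set the curves equal: 2*s**2 + 8*s - 5 = -2*s - 5, so 2*s**2 + 10*s = 0, which factors as 2*s*(s + 5) = 0. The curves meet at s = -5, 0.
On [-5, 0], y = -2*s - 5 is on top; that piece has area ∫[-5,0] (-(2*s**2 + 10*s)) ds = 125/3.

125/3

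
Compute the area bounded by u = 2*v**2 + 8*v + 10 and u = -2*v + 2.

9

Both boundary curves give u as a function of v, so integrate with respect to v. Setting them equal: 2*v**2 + 10*v + 8 = 0, i.e. 2*(v + 1)*(v + 4) = 0, so they meet at v = -4, -1.
For v in [-4, -1], u = 2*v**2 + 8*v + 10 is on the left; area = ∫[-4,-1] (-(2*v**2 + 10*v + 8)) dv = 9.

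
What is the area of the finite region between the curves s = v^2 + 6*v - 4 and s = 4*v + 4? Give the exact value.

Both boundary curves give s as a function of v, so integrate with respect to v. Setting them equal: v^2 + 2*v - 8 = 0, i.e. (v - 2)*(v + 4) = 0, so they meet at v = -4, 2.
For v in [-4, 2], s = v^2 + 6*v - 4 is on the left; area = ∫[-4,2] (-(v^2 + 2*v - 8)) dv = 36.

36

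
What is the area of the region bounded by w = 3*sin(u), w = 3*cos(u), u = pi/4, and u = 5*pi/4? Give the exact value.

On [pi/4, 5*pi/4], (3*sin(u)) - (3*cos(u)) = 3*sin(u) - 3*cos(u) is ≥ 0 throughout, so the area is a single integral of |3*sin(u) - 3*cos(u)|.
∫[pi/4,5*pi/4] (3*sin(u) - 3*cos(u)) du = 6*sqrt(2).

6*sqrt(2)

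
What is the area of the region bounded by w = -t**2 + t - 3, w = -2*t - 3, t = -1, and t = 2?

The difference (-t**2 + t - 3) - (-2*t - 3) = -t**2 + 3*t changes sign at t = 0 inside [-1, 2], so split the integral there.
∫[-1,0] (-t**2 + 3*t) dt = -11/6; the area of that piece is 11/6.
∫[0,2] (-t**2 + 3*t) dt = 10/3.
Total area = 11/6 + 10/3 = 31/6.

31/6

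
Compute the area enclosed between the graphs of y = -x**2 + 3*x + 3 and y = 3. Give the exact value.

Set the curves equal: -x**2 + 3*x + 3 = 3, so -x**2 + 3*x = 0, which factors as -x*(x - 3) = 0. The curves meet at x = 0, 3.
On [0, 3], y = -x**2 + 3*x + 3 is on top; that piece has area ∫[0,3] (-x**2 + 3*x) dx = 9/2.

9/2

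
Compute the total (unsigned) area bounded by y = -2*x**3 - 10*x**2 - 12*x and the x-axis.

37/6

The curve meets the x-axis where -2*x**3 - 10*x**2 - 12*x = 0, i.e. -2*x*(x + 2)*(x + 3) = 0, at x = -3, -2, 0.
On [-3, -2] the curve lies below the axis; ∫[-3,-2] (-2*x**3 - 10*x**2 - 12*x) dx = -5/6, giving area 5/6.
On [-2, 0] the curve lies above the axis; ∫[-2,0] (-2*x**3 - 10*x**2 - 12*x) dx = 16/3, giving area 16/3.
Total area = 5/6 + 16/3 = 37/6.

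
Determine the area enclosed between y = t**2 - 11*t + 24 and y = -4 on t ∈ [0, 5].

The difference (t**2 - 11*t + 24) - (-4) = t**2 - 11*t + 28 changes sign at t = 4 inside [0, 5], so split the integral there.
∫[0,4] (t**2 - 11*t + 28) dt = 136/3.
∫[4,5] (t**2 - 11*t + 28) dt = -7/6; the area of that piece is 7/6.
Total area = 136/3 + 7/6 = 93/2.

93/2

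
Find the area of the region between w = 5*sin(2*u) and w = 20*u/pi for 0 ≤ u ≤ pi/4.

5/2 - 5*pi/8

On [0, pi/4], (5*sin(2*u)) - (20*u/pi) = -20*u/pi + 5*sin(2*u) is ≥ 0 throughout, so the area is a single integral of |-20*u/pi + 5*sin(2*u)|.
∫[0,pi/4] (-20*u/pi + 5*sin(2*u)) du = 5/2 - 5*pi/8.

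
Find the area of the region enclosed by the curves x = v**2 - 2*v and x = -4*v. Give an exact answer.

Both boundary curves give x as a function of v, so integrate with respect to v. Setting them equal: v**2 + 2*v = 0, i.e. v*(v + 2) = 0, so they meet at v = -2, 0.
For v in [-2, 0], x = v**2 - 2*v is on the left; area = ∫[-2,0] (-(v**2 + 2*v)) dv = 4/3.

4/3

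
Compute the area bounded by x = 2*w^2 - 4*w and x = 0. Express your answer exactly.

Both boundary curves give x as a function of w, so integrate with respect to w. Setting them equal: 2*w^2 - 4*w = 0, i.e. 2*w*(w - 2) = 0, so they meet at w = 0, 2.
For w in [0, 2], x = 2*w^2 - 4*w is on the left; area = ∫[0,2] (-(2*w^2 - 4*w)) dw = 8/3.

8/3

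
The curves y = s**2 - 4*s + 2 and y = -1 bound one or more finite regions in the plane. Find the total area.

4/3

Set the curves equal: s**2 - 4*s + 2 = -1, so s**2 - 4*s + 3 = 0, which factors as (s - 3)*(s - 1) = 0. The curves meet at s = 1, 3.
On [1, 3], y = -1 is on top; that piece has area ∫[1,3] (-(s**2 - 4*s + 3)) ds = 4/3.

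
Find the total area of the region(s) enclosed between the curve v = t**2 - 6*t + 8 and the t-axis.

4/3

The curve meets the t-axis where t**2 - 6*t + 8 = 0, i.e. (t - 4)*(t - 2) = 0, at t = 2, 4.
On [2, 4] the curve lies below the axis; ∫[2,4] (t**2 - 6*t + 8) dt = -4/3, giving area 4/3.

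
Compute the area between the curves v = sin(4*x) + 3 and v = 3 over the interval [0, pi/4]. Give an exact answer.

On [0, pi/4], (sin(4*x) + 3) - (3) = sin(4*x) is ≥ 0 throughout, so the area is a single integral of |sin(4*x)|.
∫[0,pi/4] (sin(4*x)) dx = 1/2.

1/2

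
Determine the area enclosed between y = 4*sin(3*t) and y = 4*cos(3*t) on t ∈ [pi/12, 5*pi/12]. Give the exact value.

On [pi/12, 5*pi/12], (4*sin(3*t)) - (4*cos(3*t)) = 4*sin(3*t) - 4*cos(3*t) is ≥ 0 throughout, so the area is a single integral of |4*sin(3*t) - 4*cos(3*t)|.
∫[pi/12,5*pi/12] (4*sin(3*t) - 4*cos(3*t)) dt = 8*sqrt(2)/3.

8*sqrt(2)/3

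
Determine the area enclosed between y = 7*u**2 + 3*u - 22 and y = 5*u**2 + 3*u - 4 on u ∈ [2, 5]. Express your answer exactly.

104/3

The difference (7*u**2 + 3*u - 22) - (5*u**2 + 3*u - 4) = 2*u**2 - 18 changes sign at u = 3 inside [2, 5], so split the integral there.
∫[2,3] (2*u**2 - 18) du = -16/3; the area of that piece is 16/3.
∫[3,5] (2*u**2 - 18) du = 88/3.
Total area = 16/3 + 88/3 = 104/3.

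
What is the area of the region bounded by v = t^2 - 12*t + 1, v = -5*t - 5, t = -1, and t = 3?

The difference (t^2 - 12*t + 1) - (-5*t - 5) = t^2 - 7*t + 6 changes sign at t = 1 inside [-1, 3], so split the integral there.
∫[-1,1] (t^2 - 7*t + 6) dt = 38/3.
∫[1,3] (t^2 - 7*t + 6) dt = -22/3; the area of that piece is 22/3.
Total area = 38/3 + 22/3 = 20.

20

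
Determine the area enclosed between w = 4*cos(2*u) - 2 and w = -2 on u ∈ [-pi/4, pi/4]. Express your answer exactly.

4

On [-pi/4, pi/4], (4*cos(2*u) - 2) - (-2) = 4*cos(2*u) is ≥ 0 throughout, so the area is a single integral of |4*cos(2*u)|.
∫[-pi/4,pi/4] (4*cos(2*u)) du = 4.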